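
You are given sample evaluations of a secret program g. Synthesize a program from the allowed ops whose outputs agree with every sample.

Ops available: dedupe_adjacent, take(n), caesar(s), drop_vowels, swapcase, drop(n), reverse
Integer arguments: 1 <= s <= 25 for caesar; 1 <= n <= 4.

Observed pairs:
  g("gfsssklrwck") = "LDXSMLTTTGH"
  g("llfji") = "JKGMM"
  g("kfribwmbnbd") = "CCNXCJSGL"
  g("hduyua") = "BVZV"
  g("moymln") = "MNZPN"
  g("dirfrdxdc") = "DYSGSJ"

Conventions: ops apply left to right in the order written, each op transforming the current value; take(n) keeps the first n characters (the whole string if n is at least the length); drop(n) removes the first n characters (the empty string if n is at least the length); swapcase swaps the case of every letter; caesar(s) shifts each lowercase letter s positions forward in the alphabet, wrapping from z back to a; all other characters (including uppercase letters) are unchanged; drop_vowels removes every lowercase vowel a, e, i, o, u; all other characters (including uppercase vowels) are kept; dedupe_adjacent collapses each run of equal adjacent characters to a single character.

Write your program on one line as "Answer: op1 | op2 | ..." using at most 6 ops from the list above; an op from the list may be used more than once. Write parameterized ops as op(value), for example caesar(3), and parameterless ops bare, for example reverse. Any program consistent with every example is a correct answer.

caesar(11) | caesar(16) | drop_vowels | reverse | swapcase

Check, running the answer program on each example:
  "gfsssklrwck" -> "rqdddvwchnv" -> "hgtttlmsxdl" -> "hgtttlmsxdl" -> "ldxsmltttgh" -> "LDXSMLTTTGH"
  "llfji" -> "wwqut" -> "mmgkj" -> "mmgkj" -> "jkgmm" -> "JKGMM"
  "kfribwmbnbd" -> "vqctmhxmymo" -> "lgsjcxncoce" -> "lgsjcxncc" -> "ccnxcjsgl" -> "CCNXCJSGL"
  "hduyua" -> "sofjfl" -> "ievzvb" -> "vzvb" -> "bvzv" -> "BVZV"
  "moymln" -> "xzjxwy" -> "npznmo" -> "npznm" -> "mnzpn" -> "MNZPN"
  "dirfrdxdc" -> "otcqcoion" -> "ejsgseyed" -> "jsgsyd" -> "dysgsj" -> "DYSGSJ"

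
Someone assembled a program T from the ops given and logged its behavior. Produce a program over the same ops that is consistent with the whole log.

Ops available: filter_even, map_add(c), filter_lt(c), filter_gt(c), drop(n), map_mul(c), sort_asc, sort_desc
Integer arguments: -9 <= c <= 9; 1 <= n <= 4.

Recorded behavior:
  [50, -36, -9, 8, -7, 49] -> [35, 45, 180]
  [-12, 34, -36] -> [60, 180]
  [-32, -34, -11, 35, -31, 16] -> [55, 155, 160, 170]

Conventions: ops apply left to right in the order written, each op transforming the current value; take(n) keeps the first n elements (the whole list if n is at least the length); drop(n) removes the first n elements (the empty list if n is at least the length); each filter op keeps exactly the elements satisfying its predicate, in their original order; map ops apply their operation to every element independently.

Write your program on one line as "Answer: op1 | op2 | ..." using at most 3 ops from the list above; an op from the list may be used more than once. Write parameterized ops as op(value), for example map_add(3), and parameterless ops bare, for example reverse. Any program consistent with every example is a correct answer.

filter_lt(8) | sort_desc | map_mul(-5)

Check, running the answer program on each example:
  [50, -36, -9, 8, -7, 49] -> [-36, -9, -7] -> [-7, -9, -36] -> [35, 45, 180]
  [-12, 34, -36] -> [-12, -36] -> [-12, -36] -> [60, 180]
  [-32, -34, -11, 35, -31, 16] -> [-32, -34, -11, -31] -> [-11, -31, -32, -34] -> [55, 155, 160, 170]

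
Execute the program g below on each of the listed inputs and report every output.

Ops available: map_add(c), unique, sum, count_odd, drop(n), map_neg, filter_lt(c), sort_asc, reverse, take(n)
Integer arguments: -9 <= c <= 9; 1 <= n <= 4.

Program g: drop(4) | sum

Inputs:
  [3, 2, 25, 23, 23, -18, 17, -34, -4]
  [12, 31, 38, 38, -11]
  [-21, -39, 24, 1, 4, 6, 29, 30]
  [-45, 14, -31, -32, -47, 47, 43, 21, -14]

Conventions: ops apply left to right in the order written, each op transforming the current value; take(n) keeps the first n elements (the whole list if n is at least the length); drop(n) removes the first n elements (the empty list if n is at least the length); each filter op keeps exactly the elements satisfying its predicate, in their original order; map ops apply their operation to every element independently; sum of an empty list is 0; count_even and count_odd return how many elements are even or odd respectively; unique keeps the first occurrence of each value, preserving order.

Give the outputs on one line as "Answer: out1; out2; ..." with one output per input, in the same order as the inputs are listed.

-16; -11; 69; 50

Execution, op by op:
  [3, 2, 25, 23, 23, -18, 17, -34, -4] -> [23, -18, 17, -34, -4] -> -16
  [12, 31, 38, 38, -11] -> [-11] -> -11
  [-21, -39, 24, 1, 4, 6, 29, 30] -> [4, 6, 29, 30] -> 69
  [-45, 14, -31, -32, -47, 47, 43, 21, -14] -> [-47, 47, 43, 21, -14] -> 50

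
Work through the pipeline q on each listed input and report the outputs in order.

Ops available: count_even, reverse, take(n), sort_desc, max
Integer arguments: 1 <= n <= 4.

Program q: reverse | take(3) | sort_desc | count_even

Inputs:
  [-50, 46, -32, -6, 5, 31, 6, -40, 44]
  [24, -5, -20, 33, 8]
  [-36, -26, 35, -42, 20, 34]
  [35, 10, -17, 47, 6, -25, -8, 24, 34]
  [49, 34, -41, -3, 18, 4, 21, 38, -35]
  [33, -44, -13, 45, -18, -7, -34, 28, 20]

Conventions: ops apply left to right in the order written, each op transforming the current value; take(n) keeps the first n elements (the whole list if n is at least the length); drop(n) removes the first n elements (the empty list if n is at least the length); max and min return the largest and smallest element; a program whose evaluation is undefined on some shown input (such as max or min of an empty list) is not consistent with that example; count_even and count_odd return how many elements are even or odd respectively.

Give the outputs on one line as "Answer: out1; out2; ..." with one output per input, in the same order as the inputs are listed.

Execution, op by op:
  [-50, 46, -32, -6, 5, 31, 6, -40, 44] -> [44, -40, 6, 31, 5, -6, -32, 46, -50] -> [44, -40, 6] -> [44, 6, -40] -> 3
  [24, -5, -20, 33, 8] -> [8, 33, -20, -5, 24] -> [8, 33, -20] -> [33, 8, -20] -> 2
  [-36, -26, 35, -42, 20, 34] -> [34, 20, -42, 35, -26, -36] -> [34, 20, -42] -> [34, 20, -42] -> 3
  [35, 10, -17, 47, 6, -25, -8, 24, 34] -> [34, 24, -8, -25, 6, 47, -17, 10, 35] -> [34, 24, -8] -> [34, 24, -8] -> 3
  [49, 34, -41, -3, 18, 4, 21, 38, -35] -> [-35, 38, 21, 4, 18, -3, -41, 34, 49] -> [-35, 38, 21] -> [38, 21, -35] -> 1
  [33, -44, -13, 45, -18, -7, -34, 28, 20] -> [20, 28, -34, -7, -18, 45, -13, -44, 33] -> [20, 28, -34] -> [28, 20, -34] -> 3

3; 2; 3; 3; 1; 3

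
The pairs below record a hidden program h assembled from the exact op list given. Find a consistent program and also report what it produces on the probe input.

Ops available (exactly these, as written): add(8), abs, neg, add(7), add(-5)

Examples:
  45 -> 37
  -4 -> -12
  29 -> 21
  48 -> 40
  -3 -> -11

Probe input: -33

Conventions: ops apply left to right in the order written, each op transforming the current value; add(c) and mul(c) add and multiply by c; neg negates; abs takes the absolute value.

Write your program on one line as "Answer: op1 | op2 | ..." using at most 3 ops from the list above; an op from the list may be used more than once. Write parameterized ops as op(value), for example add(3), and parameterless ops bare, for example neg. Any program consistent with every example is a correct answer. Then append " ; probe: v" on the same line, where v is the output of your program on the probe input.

neg | add(8) | neg ; probe: -41

Check, running the answer program on each example:
  45 -> -45 -> -37 -> 37
  -4 -> 4 -> 12 -> -12
  29 -> -29 -> -21 -> 21
  48 -> -48 -> -40 -> 40
  -3 -> 3 -> 11 -> -11
  probe: -33 -> 33 -> 41 -> -41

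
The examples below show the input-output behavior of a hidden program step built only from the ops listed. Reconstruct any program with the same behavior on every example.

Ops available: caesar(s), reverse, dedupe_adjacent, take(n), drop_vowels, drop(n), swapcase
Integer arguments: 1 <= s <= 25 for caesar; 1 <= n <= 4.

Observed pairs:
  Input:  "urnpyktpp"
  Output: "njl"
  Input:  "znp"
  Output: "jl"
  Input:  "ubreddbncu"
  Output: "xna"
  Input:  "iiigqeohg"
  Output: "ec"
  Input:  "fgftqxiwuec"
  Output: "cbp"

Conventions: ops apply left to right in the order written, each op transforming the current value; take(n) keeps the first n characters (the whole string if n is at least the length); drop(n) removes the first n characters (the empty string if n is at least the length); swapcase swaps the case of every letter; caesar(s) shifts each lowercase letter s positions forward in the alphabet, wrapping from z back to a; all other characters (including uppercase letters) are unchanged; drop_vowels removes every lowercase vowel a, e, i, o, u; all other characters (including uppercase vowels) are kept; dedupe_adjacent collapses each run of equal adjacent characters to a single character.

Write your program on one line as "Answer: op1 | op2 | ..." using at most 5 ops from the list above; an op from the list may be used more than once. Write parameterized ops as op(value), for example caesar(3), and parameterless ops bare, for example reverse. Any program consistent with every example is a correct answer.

caesar(22) | drop(1) | take(3) | dedupe_adjacent

Check, running the answer program on each example:
  "urnpyktpp" -> "qnjlugpll" -> "njlugpll" -> "njl" -> "njl"
  "znp" -> "vjl" -> "jl" -> "jl" -> "jl"
  "ubreddbncu" -> "qxnazzxjyq" -> "xnazzxjyq" -> "xna" -> "xna"
  "iiigqeohg" -> "eeecmakdc" -> "eecmakdc" -> "eec" -> "ec"
  "fgftqxiwuec" -> "bcbpmtesqay" -> "cbpmtesqay" -> "cbp" -> "cbp"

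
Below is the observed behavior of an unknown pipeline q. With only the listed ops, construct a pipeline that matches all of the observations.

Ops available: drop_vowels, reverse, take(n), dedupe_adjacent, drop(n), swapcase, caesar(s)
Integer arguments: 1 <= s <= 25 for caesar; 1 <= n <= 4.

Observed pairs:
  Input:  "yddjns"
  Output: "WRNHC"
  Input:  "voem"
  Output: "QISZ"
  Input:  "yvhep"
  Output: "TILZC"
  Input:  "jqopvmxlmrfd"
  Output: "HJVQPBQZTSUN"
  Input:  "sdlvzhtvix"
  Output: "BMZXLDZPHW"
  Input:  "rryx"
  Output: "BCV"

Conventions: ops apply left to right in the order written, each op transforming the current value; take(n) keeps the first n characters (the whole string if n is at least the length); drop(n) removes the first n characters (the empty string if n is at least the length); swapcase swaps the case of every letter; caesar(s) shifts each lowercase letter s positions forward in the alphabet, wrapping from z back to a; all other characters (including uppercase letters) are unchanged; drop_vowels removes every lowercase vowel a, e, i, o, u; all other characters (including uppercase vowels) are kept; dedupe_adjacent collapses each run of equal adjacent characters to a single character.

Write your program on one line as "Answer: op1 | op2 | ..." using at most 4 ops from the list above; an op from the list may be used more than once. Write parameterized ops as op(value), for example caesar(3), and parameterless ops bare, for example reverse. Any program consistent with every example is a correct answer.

caesar(4) | reverse | dedupe_adjacent | swapcase

Check, running the answer program on each example:
  "yddjns" -> "chhnrw" -> "wrnhhc" -> "wrnhc" -> "WRNHC"
  "voem" -> "zsiq" -> "qisz" -> "qisz" -> "QISZ"
  "yvhep" -> "czlit" -> "tilzc" -> "tilzc" -> "TILZC"
  "jqopvmxlmrfd" -> "nustzqbpqvjh" -> "hjvqpbqztsun" -> "hjvqpbqztsun" -> "HJVQPBQZTSUN"
  "sdlvzhtvix" -> "whpzdlxzmb" -> "bmzxldzphw" -> "bmzxldzphw" -> "BMZXLDZPHW"
  "rryx" -> "vvcb" -> "bcvv" -> "bcv" -> "BCV"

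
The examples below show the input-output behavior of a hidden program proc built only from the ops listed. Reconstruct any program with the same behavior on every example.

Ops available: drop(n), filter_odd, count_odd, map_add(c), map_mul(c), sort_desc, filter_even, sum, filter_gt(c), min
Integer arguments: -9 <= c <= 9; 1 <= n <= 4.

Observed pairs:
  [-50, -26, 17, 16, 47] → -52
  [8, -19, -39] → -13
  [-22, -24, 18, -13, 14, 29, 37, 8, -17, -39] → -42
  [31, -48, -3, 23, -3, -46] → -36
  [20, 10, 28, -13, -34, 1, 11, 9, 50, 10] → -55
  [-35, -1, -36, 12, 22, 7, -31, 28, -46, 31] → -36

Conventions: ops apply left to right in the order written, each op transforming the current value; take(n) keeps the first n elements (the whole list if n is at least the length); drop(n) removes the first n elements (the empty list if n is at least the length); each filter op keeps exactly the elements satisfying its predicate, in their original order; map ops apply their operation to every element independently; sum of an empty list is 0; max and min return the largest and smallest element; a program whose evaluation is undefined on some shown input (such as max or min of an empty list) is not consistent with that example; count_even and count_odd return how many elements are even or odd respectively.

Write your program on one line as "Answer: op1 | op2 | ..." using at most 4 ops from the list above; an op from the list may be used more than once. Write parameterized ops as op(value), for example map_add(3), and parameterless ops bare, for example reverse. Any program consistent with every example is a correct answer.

map_mul(-1) | map_add(-2) | map_add(-3) | min

Check, running the answer program on each example:
  [-50, -26, 17, 16, 47] -> [50, 26, -17, -16, -47] -> [48, 24, -19, -18, -49] -> [45, 21, -22, -21, -52] -> -52
  [8, -19, -39] -> [-8, 19, 39] -> [-10, 17, 37] -> [-13, 14, 34] -> -13
  [-22, -24, 18, -13, 14, 29, 37, 8, -17, -39] -> [22, 24, -18, 13, -14, -29, -37, -8, 17, 39] -> [20, 22, -20, 11, -16, -31, -39, -10, 15, 37] -> [17, 19, -23, 8, -19, -34, -42, -13, 12, 34] -> -42
  [31, -48, -3, 23, -3, -46] -> [-31, 48, 3, -23, 3, 46] -> [-33, 46, 1, -25, 1, 44] -> [-36, 43, -2, -28, -2, 41] -> -36
  [20, 10, 28, -13, -34, 1, 11, 9, 50, 10] -> [-20, -10, -28, 13, 34, -1, -11, -9, -50, -10] -> [-22, -12, -30, 11, 32, -3, -13, -11, -52, -12] -> [-25, -15, -33, 8, 29, -6, -16, -14, -55, -15] -> -55
  [-35, -1, -36, 12, 22, 7, -31, 28, -46, 31] -> [35, 1, 36, -12, -22, -7, 31, -28, 46, -31] -> [33, -1, 34, -14, -24, -9, 29, -30, 44, -33] -> [30, -4, 31, -17, -27, -12, 26, -33, 41, -36] -> -36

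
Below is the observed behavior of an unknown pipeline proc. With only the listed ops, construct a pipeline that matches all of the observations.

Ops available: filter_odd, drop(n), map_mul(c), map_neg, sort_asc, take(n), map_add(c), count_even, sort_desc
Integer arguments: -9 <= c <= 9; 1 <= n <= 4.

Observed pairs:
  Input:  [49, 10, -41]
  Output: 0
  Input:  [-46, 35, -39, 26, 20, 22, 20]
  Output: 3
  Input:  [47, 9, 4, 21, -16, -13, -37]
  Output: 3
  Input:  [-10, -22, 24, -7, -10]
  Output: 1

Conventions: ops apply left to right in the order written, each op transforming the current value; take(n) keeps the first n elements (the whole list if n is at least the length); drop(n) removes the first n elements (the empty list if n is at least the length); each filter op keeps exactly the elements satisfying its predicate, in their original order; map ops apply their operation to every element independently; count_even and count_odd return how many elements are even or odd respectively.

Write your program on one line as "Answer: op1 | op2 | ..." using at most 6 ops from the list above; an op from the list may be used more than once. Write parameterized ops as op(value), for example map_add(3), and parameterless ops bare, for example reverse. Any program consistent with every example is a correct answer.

map_add(6) | map_mul(-6) | map_neg | drop(4) | count_even

Check, running the answer program on each example:
  [49, 10, -41] -> [55, 16, -35] -> [-330, -96, 210] -> [330, 96, -210] -> [] -> 0
  [-46, 35, -39, 26, 20, 22, 20] -> [-40, 41, -33, 32, 26, 28, 26] -> [240, -246, 198, -192, -156, -168, -156] -> [-240, 246, -198, 192, 156, 168, 156] -> [156, 168, 156] -> 3
  [47, 9, 4, 21, -16, -13, -37] -> [53, 15, 10, 27, -10, -7, -31] -> [-318, -90, -60, -162, 60, 42, 186] -> [318, 90, 60, 162, -60, -42, -186] -> [-60, -42, -186] -> 3
  [-10, -22, 24, -7, -10] -> [-4, -16, 30, -1, -4] -> [24, 96, -180, 6, 24] -> [-24, -96, 180, -6, -24] -> [-24] -> 1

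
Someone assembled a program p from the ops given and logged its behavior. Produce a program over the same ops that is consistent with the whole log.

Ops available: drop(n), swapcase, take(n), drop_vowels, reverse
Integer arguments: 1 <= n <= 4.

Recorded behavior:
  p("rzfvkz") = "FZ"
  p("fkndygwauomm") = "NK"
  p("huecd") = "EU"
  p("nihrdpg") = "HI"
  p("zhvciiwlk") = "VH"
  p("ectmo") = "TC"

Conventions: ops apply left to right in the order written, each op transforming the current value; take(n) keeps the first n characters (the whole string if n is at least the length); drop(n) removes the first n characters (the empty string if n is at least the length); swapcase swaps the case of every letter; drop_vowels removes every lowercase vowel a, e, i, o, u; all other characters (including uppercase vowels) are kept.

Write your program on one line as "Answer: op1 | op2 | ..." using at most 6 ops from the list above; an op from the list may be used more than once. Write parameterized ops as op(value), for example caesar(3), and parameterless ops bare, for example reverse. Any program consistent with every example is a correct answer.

take(4) | take(3) | swapcase | reverse | take(2)

Check, running the answer program on each example:
  "rzfvkz" -> "rzfv" -> "rzf" -> "RZF" -> "FZR" -> "FZ"
  "fkndygwauomm" -> "fknd" -> "fkn" -> "FKN" -> "NKF" -> "NK"
  "huecd" -> "huec" -> "hue" -> "HUE" -> "EUH" -> "EU"
  "nihrdpg" -> "nihr" -> "nih" -> "NIH" -> "HIN" -> "HI"
  "zhvciiwlk" -> "zhvc" -> "zhv" -> "ZHV" -> "VHZ" -> "VH"
  "ectmo" -> "ectm" -> "ect" -> "ECT" -> "TCE" -> "TC"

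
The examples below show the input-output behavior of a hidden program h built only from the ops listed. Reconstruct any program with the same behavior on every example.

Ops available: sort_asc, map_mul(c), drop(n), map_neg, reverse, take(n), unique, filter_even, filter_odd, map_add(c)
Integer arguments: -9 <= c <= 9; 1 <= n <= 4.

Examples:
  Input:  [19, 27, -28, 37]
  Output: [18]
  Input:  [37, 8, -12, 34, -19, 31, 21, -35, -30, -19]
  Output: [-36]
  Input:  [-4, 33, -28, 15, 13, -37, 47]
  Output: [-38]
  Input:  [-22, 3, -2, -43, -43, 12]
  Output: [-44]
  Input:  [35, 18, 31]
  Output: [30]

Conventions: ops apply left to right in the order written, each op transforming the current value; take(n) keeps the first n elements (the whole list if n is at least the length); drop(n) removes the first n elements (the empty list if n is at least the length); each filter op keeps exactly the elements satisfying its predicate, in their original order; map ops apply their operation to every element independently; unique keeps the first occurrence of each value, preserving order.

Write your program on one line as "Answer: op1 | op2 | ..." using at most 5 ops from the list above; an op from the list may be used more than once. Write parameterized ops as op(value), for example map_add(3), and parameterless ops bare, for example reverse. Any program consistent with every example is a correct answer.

filter_odd | map_add(-1) | sort_asc | take(1)

Check, running the answer program on each example:
  [19, 27, -28, 37] -> [19, 27, 37] -> [18, 26, 36] -> [18, 26, 36] -> [18]
  [37, 8, -12, 34, -19, 31, 21, -35, -30, -19] -> [37, -19, 31, 21, -35, -19] -> [36, -20, 30, 20, -36, -20] -> [-36, -20, -20, 20, 30, 36] -> [-36]
  [-4, 33, -28, 15, 13, -37, 47] -> [33, 15, 13, -37, 47] -> [32, 14, 12, -38, 46] -> [-38, 12, 14, 32, 46] -> [-38]
  [-22, 3, -2, -43, -43, 12] -> [3, -43, -43] -> [2, -44, -44] -> [-44, -44, 2] -> [-44]
  [35, 18, 31] -> [35, 31] -> [34, 30] -> [30, 34] -> [30]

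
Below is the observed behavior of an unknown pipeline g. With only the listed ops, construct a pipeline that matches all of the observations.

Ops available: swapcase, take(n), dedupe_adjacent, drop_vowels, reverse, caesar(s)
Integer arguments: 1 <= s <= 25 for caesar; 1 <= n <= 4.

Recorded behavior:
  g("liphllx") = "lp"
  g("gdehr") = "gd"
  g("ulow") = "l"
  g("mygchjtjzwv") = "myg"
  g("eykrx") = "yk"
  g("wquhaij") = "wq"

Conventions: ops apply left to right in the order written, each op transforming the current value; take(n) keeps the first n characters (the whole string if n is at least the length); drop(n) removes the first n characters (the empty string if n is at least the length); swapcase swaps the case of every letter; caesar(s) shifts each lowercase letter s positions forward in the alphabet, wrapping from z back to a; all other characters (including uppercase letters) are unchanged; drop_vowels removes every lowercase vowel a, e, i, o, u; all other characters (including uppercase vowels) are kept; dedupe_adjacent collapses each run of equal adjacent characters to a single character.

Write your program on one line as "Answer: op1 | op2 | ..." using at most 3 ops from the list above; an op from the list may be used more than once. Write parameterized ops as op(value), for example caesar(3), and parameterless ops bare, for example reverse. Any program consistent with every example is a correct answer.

dedupe_adjacent | take(3) | drop_vowels

Check, running the answer program on each example:
  "liphllx" -> "liphlx" -> "lip" -> "lp"
  "gdehr" -> "gdehr" -> "gde" -> "gd"
  "ulow" -> "ulow" -> "ulo" -> "l"
  "mygchjtjzwv" -> "mygchjtjzwv" -> "myg" -> "myg"
  "eykrx" -> "eykrx" -> "eyk" -> "yk"
  "wquhaij" -> "wquhaij" -> "wqu" -> "wq"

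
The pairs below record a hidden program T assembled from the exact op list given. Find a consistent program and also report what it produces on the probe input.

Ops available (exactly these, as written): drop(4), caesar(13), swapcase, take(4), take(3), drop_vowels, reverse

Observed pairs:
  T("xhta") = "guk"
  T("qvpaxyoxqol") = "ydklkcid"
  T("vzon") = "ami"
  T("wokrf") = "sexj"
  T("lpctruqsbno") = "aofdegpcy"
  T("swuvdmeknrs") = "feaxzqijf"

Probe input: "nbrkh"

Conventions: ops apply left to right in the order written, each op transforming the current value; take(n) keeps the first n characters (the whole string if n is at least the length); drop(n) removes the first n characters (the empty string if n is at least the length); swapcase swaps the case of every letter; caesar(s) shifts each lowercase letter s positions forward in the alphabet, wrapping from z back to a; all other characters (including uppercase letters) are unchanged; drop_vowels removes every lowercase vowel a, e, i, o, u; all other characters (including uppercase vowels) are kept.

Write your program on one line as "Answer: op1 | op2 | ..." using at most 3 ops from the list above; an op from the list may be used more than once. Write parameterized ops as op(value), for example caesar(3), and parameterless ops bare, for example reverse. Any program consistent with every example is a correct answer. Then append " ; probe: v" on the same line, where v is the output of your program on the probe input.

drop_vowels | reverse | caesar(13) ; probe: "uxeoa"

Check, running the answer program on each example:
  "xhta" -> "xht" -> "thx" -> "guk"
  "qvpaxyoxqol" -> "qvpxyxql" -> "lqxyxpvq" -> "ydklkcid"
  "vzon" -> "vzn" -> "nzv" -> "ami"
  "wokrf" -> "wkrf" -> "frkw" -> "sexj"
  "lpctruqsbno" -> "lpctrqsbn" -> "nbsqrtcpl" -> "aofdegpcy"
  "swuvdmeknrs" -> "swvdmknrs" -> "srnkmdvws" -> "feaxzqijf"
  probe: "nbrkh" -> "nbrkh" -> "hkrbn" -> "uxeoa"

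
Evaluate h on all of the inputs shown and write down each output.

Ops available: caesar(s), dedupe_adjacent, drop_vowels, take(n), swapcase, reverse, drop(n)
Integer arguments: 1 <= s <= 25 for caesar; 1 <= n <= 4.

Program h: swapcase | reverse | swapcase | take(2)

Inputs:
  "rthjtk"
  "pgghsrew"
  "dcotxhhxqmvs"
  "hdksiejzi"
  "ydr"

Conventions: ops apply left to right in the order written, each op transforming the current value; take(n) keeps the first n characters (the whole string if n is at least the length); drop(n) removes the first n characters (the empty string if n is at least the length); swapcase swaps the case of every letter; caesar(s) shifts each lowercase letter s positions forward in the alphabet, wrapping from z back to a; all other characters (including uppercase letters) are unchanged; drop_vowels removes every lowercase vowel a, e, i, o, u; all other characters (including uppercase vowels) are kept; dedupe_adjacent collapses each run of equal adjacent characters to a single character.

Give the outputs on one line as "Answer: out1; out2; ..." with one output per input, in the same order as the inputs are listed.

Execution, op by op:
  "rthjtk" -> "RTHJTK" -> "KTJHTR" -> "ktjhtr" -> "kt"
  "pgghsrew" -> "PGGHSREW" -> "WERSHGGP" -> "wershggp" -> "we"
  "dcotxhhxqmvs" -> "DCOTXHHXQMVS" -> "SVMQXHHXTOCD" -> "svmqxhhxtocd" -> "sv"
  "hdksiejzi" -> "HDKSIEJZI" -> "IZJEISKDH" -> "izjeiskdh" -> "iz"
  "ydr" -> "YDR" -> "RDY" -> "rdy" -> "rd"

"kt"; "we"; "sv"; "iz"; "rd"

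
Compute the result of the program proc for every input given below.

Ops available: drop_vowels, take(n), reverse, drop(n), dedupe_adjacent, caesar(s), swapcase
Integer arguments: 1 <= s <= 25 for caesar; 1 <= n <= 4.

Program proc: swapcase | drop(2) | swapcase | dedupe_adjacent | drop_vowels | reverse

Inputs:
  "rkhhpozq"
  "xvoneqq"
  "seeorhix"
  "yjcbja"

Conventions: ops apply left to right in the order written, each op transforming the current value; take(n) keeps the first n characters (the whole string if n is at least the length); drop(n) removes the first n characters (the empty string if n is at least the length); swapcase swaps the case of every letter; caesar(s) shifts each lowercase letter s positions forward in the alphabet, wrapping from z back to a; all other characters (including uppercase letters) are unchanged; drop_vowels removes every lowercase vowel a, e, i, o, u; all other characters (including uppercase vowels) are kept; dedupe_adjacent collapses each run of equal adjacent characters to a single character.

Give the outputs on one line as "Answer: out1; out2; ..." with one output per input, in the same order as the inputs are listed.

Execution, op by op:
  "rkhhpozq" -> "RKHHPOZQ" -> "HHPOZQ" -> "hhpozq" -> "hpozq" -> "hpzq" -> "qzph"
  "xvoneqq" -> "XVONEQQ" -> "ONEQQ" -> "oneqq" -> "oneq" -> "nq" -> "qn"
  "seeorhix" -> "SEEORHIX" -> "EORHIX" -> "eorhix" -> "eorhix" -> "rhx" -> "xhr"
  "yjcbja" -> "YJCBJA" -> "CBJA" -> "cbja" -> "cbja" -> "cbj" -> "jbc"

"qzph"; "qn"; "xhr"; "jbc"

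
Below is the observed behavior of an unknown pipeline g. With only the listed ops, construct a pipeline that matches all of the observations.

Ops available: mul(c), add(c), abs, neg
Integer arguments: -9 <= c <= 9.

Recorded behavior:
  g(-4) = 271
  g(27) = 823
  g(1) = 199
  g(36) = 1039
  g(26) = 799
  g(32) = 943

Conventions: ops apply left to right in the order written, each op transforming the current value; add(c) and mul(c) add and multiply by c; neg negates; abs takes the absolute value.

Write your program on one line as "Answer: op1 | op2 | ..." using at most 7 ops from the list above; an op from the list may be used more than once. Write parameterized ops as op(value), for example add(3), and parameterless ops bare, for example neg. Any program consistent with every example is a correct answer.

neg | abs | add(7) | mul(-3) | mul(-8) | add(7)

Check, running the answer program on each example:
  -4 -> 4 -> 4 -> 11 -> -33 -> 264 -> 271
  27 -> -27 -> 27 -> 34 -> -102 -> 816 -> 823
  1 -> -1 -> 1 -> 8 -> -24 -> 192 -> 199
  36 -> -36 -> 36 -> 43 -> -129 -> 1032 -> 1039
  26 -> -26 -> 26 -> 33 -> -99 -> 792 -> 799
  32 -> -32 -> 32 -> 39 -> -117 -> 936 -> 943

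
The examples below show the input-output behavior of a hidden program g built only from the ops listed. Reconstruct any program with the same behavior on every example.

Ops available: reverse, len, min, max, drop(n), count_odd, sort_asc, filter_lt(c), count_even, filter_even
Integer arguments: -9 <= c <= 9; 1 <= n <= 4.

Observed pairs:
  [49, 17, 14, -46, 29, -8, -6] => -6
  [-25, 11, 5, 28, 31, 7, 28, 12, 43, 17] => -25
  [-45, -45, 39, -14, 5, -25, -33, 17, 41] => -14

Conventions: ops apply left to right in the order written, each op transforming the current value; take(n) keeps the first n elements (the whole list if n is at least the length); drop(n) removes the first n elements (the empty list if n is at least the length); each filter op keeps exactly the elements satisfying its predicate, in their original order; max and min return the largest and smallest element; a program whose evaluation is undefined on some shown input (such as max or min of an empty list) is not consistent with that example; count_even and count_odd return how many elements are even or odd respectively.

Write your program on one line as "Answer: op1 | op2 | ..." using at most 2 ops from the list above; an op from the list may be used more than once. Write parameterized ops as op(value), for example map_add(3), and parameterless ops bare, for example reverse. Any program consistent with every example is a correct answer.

filter_lt(0) | max

Check, running the answer program on each example:
  [49, 17, 14, -46, 29, -8, -6] -> [-46, -8, -6] -> -6
  [-25, 11, 5, 28, 31, 7, 28, 12, 43, 17] -> [-25] -> -25
  [-45, -45, 39, -14, 5, -25, -33, 17, 41] -> [-45, -45, -14, -25, -33] -> -14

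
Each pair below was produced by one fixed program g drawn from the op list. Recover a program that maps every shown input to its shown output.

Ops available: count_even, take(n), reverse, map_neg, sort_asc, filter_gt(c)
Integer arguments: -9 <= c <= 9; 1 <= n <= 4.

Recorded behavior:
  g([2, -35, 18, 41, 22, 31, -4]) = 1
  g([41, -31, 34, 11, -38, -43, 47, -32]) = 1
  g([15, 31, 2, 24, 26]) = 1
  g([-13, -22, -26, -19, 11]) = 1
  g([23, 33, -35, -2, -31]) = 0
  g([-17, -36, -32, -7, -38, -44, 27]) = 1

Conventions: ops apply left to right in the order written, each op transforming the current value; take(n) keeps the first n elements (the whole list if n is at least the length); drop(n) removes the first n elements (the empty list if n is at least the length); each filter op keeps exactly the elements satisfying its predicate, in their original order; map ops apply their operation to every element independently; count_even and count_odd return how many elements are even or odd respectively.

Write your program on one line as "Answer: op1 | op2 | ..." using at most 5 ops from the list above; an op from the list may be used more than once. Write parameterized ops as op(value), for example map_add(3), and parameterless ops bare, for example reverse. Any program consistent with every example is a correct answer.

take(3) | reverse | take(1) | count_even

Check, running the answer program on each example:
  [2, -35, 18, 41, 22, 31, -4] -> [2, -35, 18] -> [18, -35, 2] -> [18] -> 1
  [41, -31, 34, 11, -38, -43, 47, -32] -> [41, -31, 34] -> [34, -31, 41] -> [34] -> 1
  [15, 31, 2, 24, 26] -> [15, 31, 2] -> [2, 31, 15] -> [2] -> 1
  [-13, -22, -26, -19, 11] -> [-13, -22, -26] -> [-26, -22, -13] -> [-26] -> 1
  [23, 33, -35, -2, -31] -> [23, 33, -35] -> [-35, 33, 23] -> [-35] -> 0
  [-17, -36, -32, -7, -38, -44, 27] -> [-17, -36, -32] -> [-32, -36, -17] -> [-32] -> 1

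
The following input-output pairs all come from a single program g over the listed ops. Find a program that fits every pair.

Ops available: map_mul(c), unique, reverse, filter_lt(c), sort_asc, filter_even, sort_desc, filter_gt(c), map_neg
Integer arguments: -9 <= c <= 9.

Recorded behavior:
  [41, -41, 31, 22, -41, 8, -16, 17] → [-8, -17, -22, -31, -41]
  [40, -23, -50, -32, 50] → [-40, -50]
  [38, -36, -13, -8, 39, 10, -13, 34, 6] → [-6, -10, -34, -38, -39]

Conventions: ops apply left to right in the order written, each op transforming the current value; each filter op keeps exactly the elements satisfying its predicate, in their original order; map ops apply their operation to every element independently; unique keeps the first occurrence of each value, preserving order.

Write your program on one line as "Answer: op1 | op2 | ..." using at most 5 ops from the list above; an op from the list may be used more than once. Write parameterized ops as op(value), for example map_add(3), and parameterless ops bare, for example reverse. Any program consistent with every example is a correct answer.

reverse | sort_asc | filter_gt(5) | map_neg

Check, running the answer program on each example:
  [41, -41, 31, 22, -41, 8, -16, 17] -> [17, -16, 8, -41, 22, 31, -41, 41] -> [-41, -41, -16, 8, 17, 22, 31, 41] -> [8, 17, 22, 31, 41] -> [-8, -17, -22, -31, -41]
  [40, -23, -50, -32, 50] -> [50, -32, -50, -23, 40] -> [-50, -32, -23, 40, 50] -> [40, 50] -> [-40, -50]
  [38, -36, -13, -8, 39, 10, -13, 34, 6] -> [6, 34, -13, 10, 39, -8, -13, -36, 38] -> [-36, -13, -13, -8, 6, 10, 34, 38, 39] -> [6, 10, 34, 38, 39] -> [-6, -10, -34, -38, -39]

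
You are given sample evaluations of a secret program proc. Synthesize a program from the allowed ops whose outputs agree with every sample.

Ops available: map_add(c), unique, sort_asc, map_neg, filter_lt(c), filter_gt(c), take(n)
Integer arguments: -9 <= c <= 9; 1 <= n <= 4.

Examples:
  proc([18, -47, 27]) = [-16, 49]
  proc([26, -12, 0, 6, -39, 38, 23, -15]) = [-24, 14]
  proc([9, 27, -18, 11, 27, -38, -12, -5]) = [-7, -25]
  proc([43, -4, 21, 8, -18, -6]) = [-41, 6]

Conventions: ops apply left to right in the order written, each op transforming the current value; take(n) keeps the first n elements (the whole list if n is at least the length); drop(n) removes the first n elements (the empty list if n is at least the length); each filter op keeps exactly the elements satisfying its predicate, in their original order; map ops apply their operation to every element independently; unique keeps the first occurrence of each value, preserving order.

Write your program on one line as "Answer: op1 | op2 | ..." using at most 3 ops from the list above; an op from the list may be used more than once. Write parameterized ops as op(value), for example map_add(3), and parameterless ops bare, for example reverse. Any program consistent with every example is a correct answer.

map_add(-2) | take(2) | map_neg

Check, running the answer program on each example:
  [18, -47, 27] -> [16, -49, 25] -> [16, -49] -> [-16, 49]
  [26, -12, 0, 6, -39, 38, 23, -15] -> [24, -14, -2, 4, -41, 36, 21, -17] -> [24, -14] -> [-24, 14]
  [9, 27, -18, 11, 27, -38, -12, -5] -> [7, 25, -20, 9, 25, -40, -14, -7] -> [7, 25] -> [-7, -25]
  [43, -4, 21, 8, -18, -6] -> [41, -6, 19, 6, -20, -8] -> [41, -6] -> [-41, 6]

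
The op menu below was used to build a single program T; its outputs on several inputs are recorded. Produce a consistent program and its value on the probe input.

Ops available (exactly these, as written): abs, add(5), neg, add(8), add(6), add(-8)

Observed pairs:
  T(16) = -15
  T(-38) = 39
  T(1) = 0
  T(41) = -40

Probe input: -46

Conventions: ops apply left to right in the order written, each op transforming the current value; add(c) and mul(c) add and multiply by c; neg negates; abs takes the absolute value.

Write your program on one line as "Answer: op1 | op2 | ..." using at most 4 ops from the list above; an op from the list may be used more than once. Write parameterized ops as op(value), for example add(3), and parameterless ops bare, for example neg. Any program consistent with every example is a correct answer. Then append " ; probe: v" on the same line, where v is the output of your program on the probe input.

add(5) | neg | add(6) ; probe: 47

Check, running the answer program on each example:
  16 -> 21 -> -21 -> -15
  -38 -> -33 -> 33 -> 39
  1 -> 6 -> -6 -> 0
  41 -> 46 -> -46 -> -40
  probe: -46 -> -41 -> 41 -> 47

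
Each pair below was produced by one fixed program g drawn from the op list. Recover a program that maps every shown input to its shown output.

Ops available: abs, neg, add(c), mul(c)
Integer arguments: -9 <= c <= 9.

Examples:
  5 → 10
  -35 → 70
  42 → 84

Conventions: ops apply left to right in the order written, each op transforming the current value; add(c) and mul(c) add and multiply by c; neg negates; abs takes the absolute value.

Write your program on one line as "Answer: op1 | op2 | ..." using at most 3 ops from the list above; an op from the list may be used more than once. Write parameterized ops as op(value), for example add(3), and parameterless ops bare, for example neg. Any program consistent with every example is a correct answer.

neg | mul(-2) | abs

Check, running the answer program on each example:
  5 -> -5 -> 10 -> 10
  -35 -> 35 -> -70 -> 70
  42 -> -42 -> 84 -> 84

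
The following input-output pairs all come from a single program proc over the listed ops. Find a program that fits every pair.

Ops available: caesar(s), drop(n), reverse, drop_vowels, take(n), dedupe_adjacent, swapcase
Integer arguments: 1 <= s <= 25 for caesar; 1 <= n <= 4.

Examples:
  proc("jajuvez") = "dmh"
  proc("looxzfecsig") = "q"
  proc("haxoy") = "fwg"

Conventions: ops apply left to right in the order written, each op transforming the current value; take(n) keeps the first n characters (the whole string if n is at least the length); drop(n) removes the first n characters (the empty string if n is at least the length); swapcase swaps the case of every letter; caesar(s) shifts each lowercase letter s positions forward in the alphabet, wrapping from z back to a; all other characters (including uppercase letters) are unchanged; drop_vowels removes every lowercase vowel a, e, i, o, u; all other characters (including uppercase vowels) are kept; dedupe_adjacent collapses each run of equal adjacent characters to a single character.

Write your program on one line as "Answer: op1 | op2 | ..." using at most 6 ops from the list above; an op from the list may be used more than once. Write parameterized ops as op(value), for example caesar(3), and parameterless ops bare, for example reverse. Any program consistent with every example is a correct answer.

caesar(12) | caesar(22) | reverse | take(3) | reverse | drop_vowels

Check, running the answer program on each example:
  "jajuvez" -> "vmvghql" -> "rircdmh" -> "hmdcrir" -> "hmd" -> "dmh" -> "dmh"
  "looxzfecsig" -> "xaajlrqoeus" -> "twwfhnmkaqo" -> "oqakmnhfwwt" -> "oqa" -> "aqo" -> "q"
  "haxoy" -> "tmjak" -> "pifwg" -> "gwfip" -> "gwf" -> "fwg" -> "fwg"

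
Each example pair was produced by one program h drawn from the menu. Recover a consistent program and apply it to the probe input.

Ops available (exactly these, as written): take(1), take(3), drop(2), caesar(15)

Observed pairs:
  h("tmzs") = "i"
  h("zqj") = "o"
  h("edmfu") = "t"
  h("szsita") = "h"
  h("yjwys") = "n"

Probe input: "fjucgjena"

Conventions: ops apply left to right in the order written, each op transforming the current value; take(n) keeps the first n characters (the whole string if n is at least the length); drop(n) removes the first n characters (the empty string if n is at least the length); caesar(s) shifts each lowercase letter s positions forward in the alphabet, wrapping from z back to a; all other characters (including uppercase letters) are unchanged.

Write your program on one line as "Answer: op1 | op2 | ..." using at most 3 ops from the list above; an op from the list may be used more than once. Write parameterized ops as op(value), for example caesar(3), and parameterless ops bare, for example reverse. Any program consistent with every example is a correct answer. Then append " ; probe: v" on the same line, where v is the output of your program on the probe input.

take(1) | caesar(15) ; probe: "u"

Check, running the answer program on each example:
  "tmzs" -> "t" -> "i"
  "zqj" -> "z" -> "o"
  "edmfu" -> "e" -> "t"
  "szsita" -> "s" -> "h"
  "yjwys" -> "y" -> "n"
  probe: "fjucgjena" -> "f" -> "u"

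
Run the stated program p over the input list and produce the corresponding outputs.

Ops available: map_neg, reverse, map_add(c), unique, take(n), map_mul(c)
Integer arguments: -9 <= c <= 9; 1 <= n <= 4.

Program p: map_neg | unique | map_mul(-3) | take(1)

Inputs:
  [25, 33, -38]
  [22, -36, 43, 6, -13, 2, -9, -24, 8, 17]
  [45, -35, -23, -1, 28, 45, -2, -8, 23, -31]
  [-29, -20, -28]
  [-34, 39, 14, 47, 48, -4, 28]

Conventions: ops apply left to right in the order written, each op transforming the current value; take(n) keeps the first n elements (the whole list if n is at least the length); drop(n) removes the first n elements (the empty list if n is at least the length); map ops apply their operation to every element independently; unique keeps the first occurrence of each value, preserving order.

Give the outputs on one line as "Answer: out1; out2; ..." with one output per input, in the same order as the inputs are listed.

Execution, op by op:
  [25, 33, -38] -> [-25, -33, 38] -> [-25, -33, 38] -> [75, 99, -114] -> [75]
  [22, -36, 43, 6, -13, 2, -9, -24, 8, 17] -> [-22, 36, -43, -6, 13, -2, 9, 24, -8, -17] -> [-22, 36, -43, -6, 13, -2, 9, 24, -8, -17] -> [66, -108, 129, 18, -39, 6, -27, -72, 24, 51] -> [66]
  [45, -35, -23, -1, 28, 45, -2, -8, 23, -31] -> [-45, 35, 23, 1, -28, -45, 2, 8, -23, 31] -> [-45, 35, 23, 1, -28, 2, 8, -23, 31] -> [135, -105, -69, -3, 84, -6, -24, 69, -93] -> [135]
  [-29, -20, -28] -> [29, 20, 28] -> [29, 20, 28] -> [-87, -60, -84] -> [-87]
  [-34, 39, 14, 47, 48, -4, 28] -> [34, -39, -14, -47, -48, 4, -28] -> [34, -39, -14, -47, -48, 4, -28] -> [-102, 117, 42, 141, 144, -12, 84] -> [-102]

[75]; [66]; [135]; [-87]; [-102]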